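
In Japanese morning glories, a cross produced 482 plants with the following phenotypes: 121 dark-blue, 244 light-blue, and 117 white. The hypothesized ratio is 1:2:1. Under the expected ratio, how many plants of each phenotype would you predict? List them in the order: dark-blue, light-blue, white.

120.5, 241, 120.5

The 1:2:1 ratio has 4 parts, so with N = 482 the expected counts are:
  dark-blue: 482 × 1/4 = 120.5
  light-blue: 482 × 2/4 = 241
  white: 482 × 1/4 = 120.5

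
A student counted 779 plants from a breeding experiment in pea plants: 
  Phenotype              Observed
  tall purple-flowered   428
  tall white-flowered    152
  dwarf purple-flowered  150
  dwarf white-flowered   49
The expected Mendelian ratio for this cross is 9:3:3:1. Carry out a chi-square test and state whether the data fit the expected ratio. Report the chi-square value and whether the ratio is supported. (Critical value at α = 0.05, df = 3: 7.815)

0.586; consistent

Expected counts for N = 779 under a 9:3:3:1 ratio (total parts = 16):
  tall purple-flowered: 779 × 9/16 = 438.1875
  tall white-flowered: 779 × 3/16 = 146.0625
  dwarf purple-flowered: 779 × 3/16 = 146.0625
  dwarf white-flowered: 779 × 1/16 = 48.6875
χ² = Σ (O − E)² / E
  tall purple-flowered: (428 − 438.1875)² / 438.1875 = 0.2369
  tall white-flowered: (152 − 146.0625)² / 146.0625 = 0.2414
  dwarf purple-flowered: (150 − 146.0625)² / 146.0625 = 0.1061
  dwarf white-flowered: (49 − 48.6875)² / 48.6875 = 0.0020
χ² = 0.2369 + 0.2414 + 0.1061 + 0.0020 = 0.5864 ≈ 0.586
Degrees of freedom = 4 − 1 = 3; critical value at α = 0.05 is 7.815.
Since 0.586 < 7.815, we fail to reject the null hypothesis — the data are consistent with the 9:3:3:1 ratio.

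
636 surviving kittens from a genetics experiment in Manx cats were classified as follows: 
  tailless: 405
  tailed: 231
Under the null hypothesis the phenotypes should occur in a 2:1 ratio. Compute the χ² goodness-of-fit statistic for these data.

Total ratio parts = 3. Expected numbers out of 636:
  tailless: 636 × 2/3 = 424
  tailed: 636 × 1/3 = 212
χ² = Σ (O − E)² / E
  tailless: (405 − 424)² / 424 = 0.8514
  tailed: (231 − 212)² / 212 = 1.7028
χ² = 0.8514 + 1.7028 = 2.5542 ≈ 2.554

2.554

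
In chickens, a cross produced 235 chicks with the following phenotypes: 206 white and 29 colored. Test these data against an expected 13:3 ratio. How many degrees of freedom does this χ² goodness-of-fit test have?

1

A goodness-of-fit test with 2 phenotype classes has df = 2 − 1 = 1.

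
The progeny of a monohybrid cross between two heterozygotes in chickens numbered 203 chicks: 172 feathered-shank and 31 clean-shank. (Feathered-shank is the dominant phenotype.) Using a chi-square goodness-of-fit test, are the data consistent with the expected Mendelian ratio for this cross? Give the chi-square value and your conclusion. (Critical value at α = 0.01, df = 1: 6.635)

For a monohybrid cross between heterozygotes with complete dominance, the expected phenotypic ratio is 3:1.
Expected counts for N = 203 under a 3:1 ratio (total parts = 4):
  feathered-shank: 203 × 3/4 = 152.25
  clean-shank: 203 × 1/4 = 50.75
χ² = Σ (O − E)² / E
  feathered-shank: (172 − 152.25)² / 152.25 = 2.5620
  clean-shank: (31 − 50.75)² / 50.75 = 7.6860
χ² = 2.5620 + 7.6860 = 10.248
Degrees of freedom = 2 − 1 = 1; critical value at α = 0.01 is 6.635.
Since 10.248 > 6.635, we reject the null hypothesis — the data do not fit the 3:1 ratio.

10.248; not consistent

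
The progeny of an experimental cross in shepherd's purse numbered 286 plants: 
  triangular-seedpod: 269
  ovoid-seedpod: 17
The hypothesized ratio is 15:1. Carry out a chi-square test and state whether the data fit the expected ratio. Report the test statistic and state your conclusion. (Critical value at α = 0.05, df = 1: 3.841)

Total ratio parts = 16. Expected numbers out of 286:
  triangular-seedpod: 286 × 15/16 = 268.125
  ovoid-seedpod: 286 × 1/16 = 17.875
χ² = Σ (O − E)² / E
  triangular-seedpod: (269 − 268.125)² / 268.125 = 0.0029
  ovoid-seedpod: (17 − 17.875)² / 17.875 = 0.0428
χ² = 0.0029 + 0.0428 = 0.0457 ≈ 0.046
Degrees of freedom = 2 − 1 = 1; critical value at α = 0.05 is 3.841.
Since 0.046 < 3.841, we fail to reject the null hypothesis — the data are consistent with the 15:1 ratio.

0.046; consistent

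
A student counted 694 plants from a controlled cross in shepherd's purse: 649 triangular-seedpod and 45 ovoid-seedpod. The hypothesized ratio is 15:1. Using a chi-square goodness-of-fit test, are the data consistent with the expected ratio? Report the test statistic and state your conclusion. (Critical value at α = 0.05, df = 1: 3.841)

The 15:1 ratio has 16 parts, so with N = 694 the expected counts are:
  triangular-seedpod: 694 × 15/16 = 650.625
  ovoid-seedpod: 694 × 1/16 = 43.375
χ² = Σ (O − E)² / E
  triangular-seedpod: (649 − 650.625)² / 650.625 = 0.0041
  ovoid-seedpod: (45 − 43.375)² / 43.375 = 0.0609
χ² = 0.0041 + 0.0609 = 0.065
Degrees of freedom = 2 − 1 = 1; critical value at α = 0.05 is 3.841.
Since 0.065 < 3.841, we fail to reject the null hypothesis — the data are consistent with the 15:1 ratio.

0.065; consistent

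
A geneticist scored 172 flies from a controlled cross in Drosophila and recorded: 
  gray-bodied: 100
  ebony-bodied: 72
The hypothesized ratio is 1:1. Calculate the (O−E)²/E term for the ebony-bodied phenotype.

2.279

Total ratio parts = 2. Expected numbers out of 172:
  gray-bodied: 172 × 1/2 = 86
  ebony-bodied: 172 × 1/2 = 86
Contribution of ebony-bodied: (72 − 86)² / 86 = 2.2791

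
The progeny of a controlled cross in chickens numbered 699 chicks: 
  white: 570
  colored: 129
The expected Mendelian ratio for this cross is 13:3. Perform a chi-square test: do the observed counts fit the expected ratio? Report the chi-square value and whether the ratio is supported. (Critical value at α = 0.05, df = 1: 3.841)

0.040; consistent

Expected counts for N = 699 under a 13:3 ratio (total parts = 16):
  white: 699 × 13/16 = 567.9375
  colored: 699 × 3/16 = 131.0625
χ² = Σ (O − E)² / E
  white: (570 − 567.9375)² / 567.9375 = 0.0075
  colored: (129 − 131.0625)² / 131.0625 = 0.0325
χ² = 0.0075 + 0.0325 = 0.040
Degrees of freedom = 2 − 1 = 1; critical value at α = 0.05 is 3.841.
Since 0.040 < 3.841, we fail to reject the null hypothesis — the data are consistent with the 13:3 ratio.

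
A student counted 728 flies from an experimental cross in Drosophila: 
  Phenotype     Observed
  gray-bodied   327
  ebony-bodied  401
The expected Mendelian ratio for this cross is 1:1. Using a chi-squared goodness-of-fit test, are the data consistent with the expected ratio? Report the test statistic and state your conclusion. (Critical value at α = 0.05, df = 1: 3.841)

Under the 1:1 hypothesis (Σ ratio = 2, N = 728):
  gray-bodied: 728 × 1/2 = 364
  ebony-bodied: 728 × 1/2 = 364
χ² = Σ (O − E)² / E
  gray-bodied: (327 − 364)² / 364 = 3.7610
  ebony-bodied: (401 − 364)² / 364 = 3.7610
χ² = 3.7610 + 3.7610 = 7.522
Degrees of freedom = 2 − 1 = 1; critical value at α = 0.05 is 3.841.
Since 7.522 > 3.841, we reject the null hypothesis — the data do not fit the 1:1 ratio.

7.522; not consistent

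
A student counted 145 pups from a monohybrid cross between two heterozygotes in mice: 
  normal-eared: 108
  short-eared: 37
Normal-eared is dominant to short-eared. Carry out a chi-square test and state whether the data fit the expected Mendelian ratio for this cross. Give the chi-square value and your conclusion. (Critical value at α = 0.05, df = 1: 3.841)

For a monohybrid cross between heterozygotes with complete dominance, the expected phenotypic ratio is 3:1.
Expected counts for N = 145 under a 3:1 ratio (total parts = 4):
  normal-eared: 145 × 3/4 = 108.75
  short-eared: 145 × 1/4 = 36.25
χ² = Σ (O − E)² / E
  normal-eared: (108 − 108.75)² / 108.75 = 0.0052
  short-eared: (37 − 36.25)² / 36.25 = 0.0155
χ² = 0.0052 + 0.0155 = 0.0207 ≈ 0.021
Degrees of freedom = 2 − 1 = 1; critical value at α = 0.05 is 3.841.
Since 0.021 < 3.841, we fail to reject the null hypothesis — the data are consistent with the 3:1 ratio.

0.021; consistent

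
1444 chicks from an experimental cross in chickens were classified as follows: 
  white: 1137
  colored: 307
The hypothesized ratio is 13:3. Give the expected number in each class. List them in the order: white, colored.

Expected counts for N = 1444 under a 13:3 ratio (total parts = 16):
  white: 1444 × 13/16 = 1173.25
  colored: 1444 × 3/16 = 270.75

1173.25, 270.75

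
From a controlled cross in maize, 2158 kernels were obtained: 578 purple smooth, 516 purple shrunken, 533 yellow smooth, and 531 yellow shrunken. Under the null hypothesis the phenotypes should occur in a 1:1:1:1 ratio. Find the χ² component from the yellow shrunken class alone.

0.134

Under the 1:1:1:1 hypothesis (Σ ratio = 4, N = 2158):
  purple smooth: 2158 × 1/4 = 539.5
  purple shrunken: 2158 × 1/4 = 539.5
  yellow smooth: 2158 × 1/4 = 539.5
  yellow shrunken: 2158 × 1/4 = 539.5
Contribution of yellow shrunken: (531 − 539.5)² / 539.5 = 0.1339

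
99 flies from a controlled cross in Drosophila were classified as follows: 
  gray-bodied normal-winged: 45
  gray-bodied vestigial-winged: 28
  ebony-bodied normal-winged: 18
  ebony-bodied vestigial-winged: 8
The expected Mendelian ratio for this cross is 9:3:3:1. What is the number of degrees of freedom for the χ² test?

3

A goodness-of-fit test with 4 phenotype classes has df = 4 − 1 = 3.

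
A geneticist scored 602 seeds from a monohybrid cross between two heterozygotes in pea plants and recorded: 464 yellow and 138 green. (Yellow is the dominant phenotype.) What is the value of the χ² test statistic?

For a monohybrid cross between heterozygotes with complete dominance, the expected phenotypic ratio is 3:1.
Under the 3:1 hypothesis (Σ ratio = 4, N = 602):
  yellow: 602 × 3/4 = 451.5
  green: 602 × 1/4 = 150.5
χ² = Σ (O − E)² / E
  yellow: (464 − 451.5)² / 451.5 = 0.3461
  green: (138 − 150.5)² / 150.5 = 1.0382
χ² = 0.3461 + 1.0382 = 1.3843 ≈ 1.384

1.384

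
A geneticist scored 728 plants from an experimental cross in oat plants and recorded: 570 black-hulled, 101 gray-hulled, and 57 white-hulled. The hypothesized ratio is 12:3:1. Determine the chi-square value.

13.194

Total ratio parts = 16. Expected numbers out of 728:
  black-hulled: 728 × 12/16 = 546
  gray-hulled: 728 × 3/16 = 136.5
  white-hulled: 728 × 1/16 = 45.5
χ² = Σ (O − E)² / E
  black-hulled: (570 − 546)² / 546 = 1.0549
  gray-hulled: (101 − 136.5)² / 136.5 = 9.2326
  white-hulled: (57 − 45.5)² / 45.5 = 2.9066
χ² = 1.0549 + 9.2326 + 2.9066 = 13.1941 ≈ 13.194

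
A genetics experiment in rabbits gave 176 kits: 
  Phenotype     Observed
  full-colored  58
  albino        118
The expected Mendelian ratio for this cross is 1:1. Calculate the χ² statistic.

20.455

Under the 1:1 hypothesis (Σ ratio = 2, N = 176):
  full-colored: 176 × 1/2 = 88
  albino: 176 × 1/2 = 88
χ² = Σ (O − E)² / E
  full-colored: (58 − 88)² / 88 = 10.2273
  albino: (118 − 88)² / 88 = 10.2273
χ² = 10.2273 + 10.2273 = 20.4546 ≈ 20.455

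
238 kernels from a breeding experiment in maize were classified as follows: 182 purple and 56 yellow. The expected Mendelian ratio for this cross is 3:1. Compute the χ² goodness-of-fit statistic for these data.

The 3:1 ratio has 4 parts, so with N = 238 the expected counts are:
  purple: 238 × 3/4 = 178.5
  yellow: 238 × 1/4 = 59.5
χ² = Σ (O − E)² / E
  purple: (182 − 178.5)² / 178.5 = 0.0686
  yellow: (56 − 59.5)² / 59.5 = 0.2059
χ² = 0.0686 + 0.2059 = 0.2745 ≈ 0.275

0.275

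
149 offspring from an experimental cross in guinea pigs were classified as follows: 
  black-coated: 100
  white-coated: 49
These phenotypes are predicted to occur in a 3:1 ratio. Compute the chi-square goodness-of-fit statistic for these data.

4.942

Under the 3:1 hypothesis (Σ ratio = 4, N = 149):
  black-coated: 149 × 3/4 = 111.75
  white-coated: 149 × 1/4 = 37.25
χ² = Σ (O − E)² / E
  black-coated: (100 − 111.75)² / 111.75 = 1.2355
  white-coated: (49 − 37.25)² / 37.25 = 3.7064
χ² = 1.2355 + 3.7064 = 4.9419 ≈ 4.942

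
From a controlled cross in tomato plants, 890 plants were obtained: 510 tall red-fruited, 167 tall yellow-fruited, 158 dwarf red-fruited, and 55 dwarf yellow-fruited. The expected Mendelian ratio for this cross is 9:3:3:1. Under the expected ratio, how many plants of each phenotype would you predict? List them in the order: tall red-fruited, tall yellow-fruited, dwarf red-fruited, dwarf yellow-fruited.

Under the 9:3:3:1 hypothesis (Σ ratio = 16, N = 890):
  tall red-fruited: 890 × 9/16 = 500.625
  tall yellow-fruited: 890 × 3/16 = 166.875
  dwarf red-fruited: 890 × 3/16 = 166.875
  dwarf yellow-fruited: 890 × 1/16 = 55.625

500.625, 166.875, 166.875, 55.625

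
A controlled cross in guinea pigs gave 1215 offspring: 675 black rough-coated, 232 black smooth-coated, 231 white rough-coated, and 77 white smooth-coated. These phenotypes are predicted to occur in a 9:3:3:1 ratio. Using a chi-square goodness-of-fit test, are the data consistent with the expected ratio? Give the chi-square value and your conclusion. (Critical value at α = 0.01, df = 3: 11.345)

0.241; consistent

Total ratio parts = 16. Expected numbers out of 1215:
  black rough-coated: 1215 × 9/16 = 683.4375
  black smooth-coated: 1215 × 3/16 = 227.8125
  white rough-coated: 1215 × 3/16 = 227.8125
  white smooth-coated: 1215 × 1/16 = 75.9375
χ² = Σ (O − E)² / E
  black rough-coated: (675 − 683.4375)² / 683.4375 = 0.1042
  black smooth-coated: (232 − 227.8125)² / 227.8125 = 0.0770
  white rough-coated: (231 − 227.8125)² / 227.8125 = 0.0446
  white smooth-coated: (77 − 75.9375)² / 75.9375 = 0.0149
χ² = 0.1042 + 0.0770 + 0.0446 + 0.0149 = 0.2407 ≈ 0.241
Degrees of freedom = 4 − 1 = 3; critical value at α = 0.01 is 11.345.
Since 0.241 < 11.345, we fail to reject the null hypothesis — the data are consistent with the 9:3:3:1 ratio.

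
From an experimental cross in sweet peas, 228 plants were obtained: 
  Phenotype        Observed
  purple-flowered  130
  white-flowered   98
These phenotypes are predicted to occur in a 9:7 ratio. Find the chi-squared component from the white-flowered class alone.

Total ratio parts = 16. Expected numbers out of 228:
  purple-flowered: 228 × 9/16 = 128.25
  white-flowered: 228 × 7/16 = 99.75
Contribution of white-flowered: (98 − 99.75)² / 99.75 = 0.0307

0.031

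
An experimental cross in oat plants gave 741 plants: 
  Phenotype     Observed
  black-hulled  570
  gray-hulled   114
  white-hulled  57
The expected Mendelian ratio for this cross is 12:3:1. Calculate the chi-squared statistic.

The 12:3:1 ratio has 16 parts, so with N = 741 the expected counts are:
  black-hulled: 741 × 12/16 = 555.75
  gray-hulled: 741 × 3/16 = 138.9375
  white-hulled: 741 × 1/16 = 46.3125
χ² = Σ (O − E)² / E
  black-hulled: (570 − 555.75)² / 555.75 = 0.3654
  gray-hulled: (114 − 138.9375)² / 138.9375 = 4.4760
  white-hulled: (57 − 46.3125)² / 46.3125 = 2.4663
χ² = 0.3654 + 4.4760 + 2.4663 = 7.3077 ≈ 7.308

7.308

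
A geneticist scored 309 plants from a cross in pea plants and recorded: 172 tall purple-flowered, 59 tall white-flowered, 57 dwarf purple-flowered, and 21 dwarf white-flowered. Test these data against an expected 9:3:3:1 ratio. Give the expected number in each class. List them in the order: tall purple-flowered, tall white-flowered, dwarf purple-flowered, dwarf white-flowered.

Under the 9:3:3:1 hypothesis (Σ ratio = 16, N = 309):
  tall purple-flowered: 309 × 9/16 = 173.8125
  tall white-flowered: 309 × 3/16 = 57.9375
  dwarf purple-flowered: 309 × 3/16 = 57.9375
  dwarf white-flowered: 309 × 1/16 = 19.3125

173.8125, 57.9375, 57.9375, 19.3125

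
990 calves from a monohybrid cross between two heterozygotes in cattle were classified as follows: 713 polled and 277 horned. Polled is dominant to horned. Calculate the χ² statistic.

For a monohybrid cross between heterozygotes with complete dominance, the expected phenotypic ratio is 3:1.
The 3:1 ratio has 4 parts, so with N = 990 the expected counts are:
  polled: 990 × 3/4 = 742.5
  horned: 990 × 1/4 = 247.5
χ² = Σ (O − E)² / E
  polled: (713 − 742.5)² / 742.5 = 1.1721
  horned: (277 − 247.5)² / 247.5 = 3.5162
χ² = 1.1721 + 3.5162 = 4.6883 ≈ 4.688

4.688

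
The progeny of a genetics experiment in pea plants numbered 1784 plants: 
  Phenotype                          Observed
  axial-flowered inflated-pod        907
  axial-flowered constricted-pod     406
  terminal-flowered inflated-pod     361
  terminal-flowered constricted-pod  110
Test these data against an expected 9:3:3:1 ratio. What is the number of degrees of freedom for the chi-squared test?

3

A goodness-of-fit test with 4 phenotype classes has df = 4 − 1 = 3.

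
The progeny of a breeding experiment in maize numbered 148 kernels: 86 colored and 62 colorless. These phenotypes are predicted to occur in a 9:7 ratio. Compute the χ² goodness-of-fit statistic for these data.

Under the 9:7 hypothesis (Σ ratio = 16, N = 148):
  colored: 148 × 9/16 = 83.25
  colorless: 148 × 7/16 = 64.75
χ² = Σ (O − E)² / E
  colored: (86 − 83.25)² / 83.25 = 0.0908
  colorless: (62 − 64.75)² / 64.75 = 0.1168
χ² = 0.0908 + 0.1168 = 0.2076 ≈ 0.208

0.208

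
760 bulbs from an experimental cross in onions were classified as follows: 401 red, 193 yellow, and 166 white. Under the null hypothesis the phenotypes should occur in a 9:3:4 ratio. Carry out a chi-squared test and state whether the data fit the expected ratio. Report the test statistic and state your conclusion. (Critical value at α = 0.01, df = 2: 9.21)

Under the 9:3:4 hypothesis (Σ ratio = 16, N = 760):
  red: 760 × 9/16 = 427.5
  yellow: 760 × 3/16 = 142.5
  white: 760 × 4/16 = 190
χ² = Σ (O − E)² / E
  red: (401 − 427.5)² / 427.5 = 1.6427
  yellow: (193 − 142.5)² / 142.5 = 17.8965
  white: (166 − 190)² / 190 = 3.0316
χ² = 1.6427 + 17.8965 + 3.0316 = 22.5708 ≈ 22.571
Degrees of freedom = 3 − 1 = 2; critical value at α = 0.01 is 9.21.
Since 22.571 > 9.21, we reject the null hypothesis — the data do not fit the 9:3:4 ratio.

22.571; not consistent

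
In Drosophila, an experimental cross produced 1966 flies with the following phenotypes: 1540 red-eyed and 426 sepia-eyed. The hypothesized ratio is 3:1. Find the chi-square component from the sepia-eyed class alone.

The 3:1 ratio has 4 parts, so with N = 1966 the expected counts are:
  red-eyed: 1966 × 3/4 = 1474.5
  sepia-eyed: 1966 × 1/4 = 491.5
Contribution of sepia-eyed: (426 − 491.5)² / 491.5 = 8.7289

8.729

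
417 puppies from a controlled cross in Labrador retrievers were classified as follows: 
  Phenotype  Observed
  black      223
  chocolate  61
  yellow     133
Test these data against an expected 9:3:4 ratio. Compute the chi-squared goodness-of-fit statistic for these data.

Total ratio parts = 16. Expected numbers out of 417:
  black: 417 × 9/16 = 234.5625
  chocolate: 417 × 3/16 = 78.1875
  yellow: 417 × 4/16 = 104.25
χ² = Σ (O − E)² / E
  black: (223 − 234.5625)² / 234.5625 = 0.5700
  chocolate: (61 − 78.1875)² / 78.1875 = 3.7782
  yellow: (133 − 104.25)² / 104.25 = 7.9287
χ² = 0.5700 + 3.7782 + 7.9287 = 12.2769 ≈ 12.277

12.277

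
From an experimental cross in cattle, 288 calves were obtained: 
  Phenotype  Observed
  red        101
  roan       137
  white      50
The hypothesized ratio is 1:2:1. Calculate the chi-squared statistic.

Total ratio parts = 4. Expected numbers out of 288:
  red: 288 × 1/4 = 72
  roan: 288 × 2/4 = 144
  white: 288 × 1/4 = 72
χ² = Σ (O − E)² / E
  red: (101 − 72)² / 72 = 11.6806
  roan: (137 − 144)² / 144 = 0.3403
  white: (50 − 72)² / 72 = 6.7222
χ² = 11.6806 + 0.3403 + 6.7222 = 18.7431 ≈ 18.743

18.743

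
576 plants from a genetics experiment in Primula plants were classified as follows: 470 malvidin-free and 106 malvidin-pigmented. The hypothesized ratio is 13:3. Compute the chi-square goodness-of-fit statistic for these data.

The 13:3 ratio has 16 parts, so with N = 576 the expected counts are:
  malvidin-free: 576 × 13/16 = 468
  malvidin-pigmented: 576 × 3/16 = 108
χ² = Σ (O − E)² / E
  malvidin-free: (470 − 468)² / 468 = 0.0085
  malvidin-pigmented: (106 − 108)² / 108 = 0.0370
χ² = 0.0085 + 0.0370 = 0.0455 ≈ 0.046

0.046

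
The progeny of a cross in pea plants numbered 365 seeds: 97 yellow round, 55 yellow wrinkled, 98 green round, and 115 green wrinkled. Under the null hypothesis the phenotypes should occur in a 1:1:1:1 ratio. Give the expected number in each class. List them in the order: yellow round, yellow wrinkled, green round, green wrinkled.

Expected counts for N = 365 under a 1:1:1:1 ratio (total parts = 4):
  yellow round: 365 × 1/4 = 91.25
  yellow wrinkled: 365 × 1/4 = 91.25
  green round: 365 × 1/4 = 91.25
  green wrinkled: 365 × 1/4 = 91.25

91.25, 91.25, 91.25, 91.25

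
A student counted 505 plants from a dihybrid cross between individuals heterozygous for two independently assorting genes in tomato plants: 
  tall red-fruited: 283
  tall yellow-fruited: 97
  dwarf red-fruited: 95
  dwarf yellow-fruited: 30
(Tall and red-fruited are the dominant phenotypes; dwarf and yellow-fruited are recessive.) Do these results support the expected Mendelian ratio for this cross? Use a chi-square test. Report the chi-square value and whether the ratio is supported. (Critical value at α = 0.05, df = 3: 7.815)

0.139; consistent

A dihybrid F₂ with independent assortment and complete dominance at both loci gives a 9:3:3:1 phenotypic ratio.
Total ratio parts = 16. Expected numbers out of 505:
  tall red-fruited: 505 × 9/16 = 284.0625
  tall yellow-fruited: 505 × 3/16 = 94.6875
  dwarf red-fruited: 505 × 3/16 = 94.6875
  dwarf yellow-fruited: 505 × 1/16 = 31.5625
χ² = Σ (O − E)² / E
  tall red-fruited: (283 − 284.0625)² / 284.0625 = 0.0040
  tall yellow-fruited: (97 − 94.6875)² / 94.6875 = 0.0565
  dwarf red-fruited: (95 − 94.6875)² / 94.6875 = 0.0010
  dwarf yellow-fruited: (30 − 31.5625)² / 31.5625 = 0.0774
χ² = 0.0040 + 0.0565 + 0.0010 + 0.0774 = 0.1389 ≈ 0.139
Degrees of freedom = 4 − 1 = 3; critical value at α = 0.05 is 7.815.
Since 0.139 < 7.815, we fail to reject the null hypothesis — the data are consistent with the 9:3:3:1 ratio.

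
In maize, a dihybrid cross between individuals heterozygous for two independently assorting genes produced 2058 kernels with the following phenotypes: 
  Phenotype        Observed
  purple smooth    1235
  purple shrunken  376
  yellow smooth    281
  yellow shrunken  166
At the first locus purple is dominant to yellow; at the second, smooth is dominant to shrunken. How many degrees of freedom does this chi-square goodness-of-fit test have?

3

A dihybrid F₂ with independent assortment and complete dominance at both loci gives a 9:3:3:1 phenotypic ratio.
A goodness-of-fit test with 4 phenotype classes has df = 4 − 1 = 3.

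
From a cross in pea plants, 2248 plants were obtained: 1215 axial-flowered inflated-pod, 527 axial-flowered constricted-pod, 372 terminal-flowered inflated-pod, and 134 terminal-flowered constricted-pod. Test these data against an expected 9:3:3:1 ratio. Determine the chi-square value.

34.458

Expected counts for N = 2248 under a 9:3:3:1 ratio (total parts = 16):
  axial-flowered inflated-pod: 2248 × 9/16 = 1264.5
  axial-flowered constricted-pod: 2248 × 3/16 = 421.5
  terminal-flowered inflated-pod: 2248 × 3/16 = 421.5
  terminal-flowered constricted-pod: 2248 × 1/16 = 140.5
χ² = Σ (O − E)² / E
  axial-flowered inflated-pod: (1215 − 1264.5)² / 1264.5 = 1.9377
  axial-flowered constricted-pod: (527 − 421.5)² / 421.5 = 26.4063
  terminal-flowered inflated-pod: (372 − 421.5)² / 421.5 = 5.8132
  terminal-flowered constricted-pod: (134 − 140.5)² / 140.5 = 0.3007
χ² = 1.9377 + 26.4063 + 5.8132 + 0.3007 = 34.4579 ≈ 34.458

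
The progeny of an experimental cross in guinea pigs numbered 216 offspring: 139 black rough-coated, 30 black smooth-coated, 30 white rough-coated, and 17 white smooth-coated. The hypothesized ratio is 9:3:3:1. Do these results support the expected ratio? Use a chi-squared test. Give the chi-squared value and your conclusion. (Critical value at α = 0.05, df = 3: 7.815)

8.872; not consistent

Total ratio parts = 16. Expected numbers out of 216:
  black rough-coated: 216 × 9/16 = 121.5
  black smooth-coated: 216 × 3/16 = 40.5
  white rough-coated: 216 × 3/16 = 40.5
  white smooth-coated: 216 × 1/16 = 13.5
χ² = Σ (O − E)² / E
  black rough-coated: (139 − 121.5)² / 121.5 = 2.5206
  black smooth-coated: (30 − 40.5)² / 40.5 = 2.7222
  white rough-coated: (30 − 40.5)² / 40.5 = 2.7222
  white smooth-coated: (17 − 13.5)² / 13.5 = 0.9074
χ² = 2.5206 + 2.7222 + 2.7222 + 0.9074 = 8.8724 ≈ 8.872
Degrees of freedom = 4 − 1 = 3; critical value at α = 0.05 is 7.815.
Since 8.872 > 7.815, we reject the null hypothesis — the data do not fit the 9:3:3:1 ratio.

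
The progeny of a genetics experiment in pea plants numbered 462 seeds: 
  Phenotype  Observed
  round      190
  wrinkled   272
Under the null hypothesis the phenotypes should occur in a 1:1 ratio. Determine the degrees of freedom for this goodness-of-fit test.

A goodness-of-fit test with 2 phenotype classes has df = 2 − 1 = 1.

1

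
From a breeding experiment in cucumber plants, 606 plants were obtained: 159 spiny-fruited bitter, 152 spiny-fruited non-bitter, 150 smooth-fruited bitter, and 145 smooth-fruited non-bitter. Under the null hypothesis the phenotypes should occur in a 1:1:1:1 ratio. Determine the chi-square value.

Total ratio parts = 4. Expected numbers out of 606:
  spiny-fruited bitter: 606 × 1/4 = 151.5
  spiny-fruited non-bitter: 606 × 1/4 = 151.5
  smooth-fruited bitter: 606 × 1/4 = 151.5
  smooth-fruited non-bitter: 606 × 1/4 = 151.5
χ² = Σ (O − E)² / E
  spiny-fruited bitter: (159 − 151.5)² / 151.5 = 0.3713
  spiny-fruited non-bitter: (152 − 151.5)² / 151.5 = 0.0017
  smooth-fruited bitter: (150 − 151.5)² / 151.5 = 0.0149
  smooth-fruited non-bitter: (145 − 151.5)² / 151.5 = 0.2789
χ² = 0.3713 + 0.0017 + 0.0149 + 0.2789 = 0.6668 ≈ 0.667

0.667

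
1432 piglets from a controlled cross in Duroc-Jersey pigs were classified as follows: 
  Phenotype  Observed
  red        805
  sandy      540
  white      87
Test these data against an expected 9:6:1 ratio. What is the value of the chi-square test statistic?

0.087

Total ratio parts = 16. Expected numbers out of 1432:
  red: 1432 × 9/16 = 805.5
  sandy: 1432 × 6/16 = 537
  white: 1432 × 1/16 = 89.5
χ² = Σ (O − E)² / E
  red: (805 − 805.5)² / 805.5 = 0.0003
  sandy: (540 − 537)² / 537 = 0.0168
  white: (87 − 89.5)² / 89.5 = 0.0698
χ² = 0.0003 + 0.0168 + 0.0698 = 0.0869 ≈ 0.087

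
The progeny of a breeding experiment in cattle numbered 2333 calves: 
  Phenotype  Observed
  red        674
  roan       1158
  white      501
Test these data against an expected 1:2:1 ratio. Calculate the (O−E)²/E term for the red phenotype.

14.120

The 1:2:1 ratio has 4 parts, so with N = 2333 the expected counts are:
  red: 2333 × 1/4 = 583.25
  roan: 2333 × 2/4 = 1166.5
  white: 2333 × 1/4 = 583.25
Contribution of red: (674 − 583.25)² / 583.25 = 14.1201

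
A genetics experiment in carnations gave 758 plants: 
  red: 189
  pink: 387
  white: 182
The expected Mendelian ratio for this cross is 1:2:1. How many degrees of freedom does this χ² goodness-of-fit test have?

2

A goodness-of-fit test with 3 phenotype classes has df = 3 − 1 = 2.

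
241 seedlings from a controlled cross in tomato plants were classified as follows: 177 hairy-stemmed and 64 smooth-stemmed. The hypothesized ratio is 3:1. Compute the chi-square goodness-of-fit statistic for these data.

The 3:1 ratio has 4 parts, so with N = 241 the expected counts are:
  hairy-stemmed: 241 × 3/4 = 180.75
  smooth-stemmed: 241 × 1/4 = 60.25
χ² = Σ (O − E)² / E
  hairy-stemmed: (177 − 180.75)² / 180.75 = 0.0778
  smooth-stemmed: (64 − 60.25)² / 60.25 = 0.2334
χ² = 0.0778 + 0.2334 = 0.3112 ≈ 0.311

0.311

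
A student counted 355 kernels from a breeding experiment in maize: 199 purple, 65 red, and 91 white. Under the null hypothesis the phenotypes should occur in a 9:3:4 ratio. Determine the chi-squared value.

0.096

Under the 9:3:4 hypothesis (Σ ratio = 16, N = 355):
  purple: 355 × 9/16 = 199.6875
  red: 355 × 3/16 = 66.5625
  white: 355 × 4/16 = 88.75
χ² = Σ (O − E)² / E
  purple: (199 − 199.6875)² / 199.6875 = 0.0024
  red: (65 − 66.5625)² / 66.5625 = 0.0367
  white: (91 − 88.75)² / 88.75 = 0.0570
χ² = 0.0024 + 0.0367 + 0.0570 = 0.0961 ≈ 0.096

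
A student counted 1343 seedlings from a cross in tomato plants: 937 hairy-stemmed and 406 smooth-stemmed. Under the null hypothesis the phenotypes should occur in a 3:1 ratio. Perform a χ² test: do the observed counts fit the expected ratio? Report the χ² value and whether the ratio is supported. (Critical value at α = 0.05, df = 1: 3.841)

19.598; not consistent

Expected counts for N = 1343 under a 3:1 ratio (total parts = 4):
  hairy-stemmed: 1343 × 3/4 = 1007.25
  smooth-stemmed: 1343 × 1/4 = 335.75
χ² = Σ (O − E)² / E
  hairy-stemmed: (937 − 1007.25)² / 1007.25 = 4.8995
  smooth-stemmed: (406 − 335.75)² / 335.75 = 14.6986
χ² = 4.8995 + 14.6986 = 19.5981 ≈ 19.598
Degrees of freedom = 2 − 1 = 1; critical value at α = 0.05 is 3.841.
Since 19.598 > 3.841, we reject the null hypothesis — the data do not fit the 3:1 ratio.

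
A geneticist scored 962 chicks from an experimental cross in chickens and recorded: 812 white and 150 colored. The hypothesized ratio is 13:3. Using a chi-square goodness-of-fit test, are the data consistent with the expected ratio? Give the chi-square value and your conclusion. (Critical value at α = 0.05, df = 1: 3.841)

Total ratio parts = 16. Expected numbers out of 962:
  white: 962 × 13/16 = 781.625
  colored: 962 × 3/16 = 180.375
χ² = Σ (O − E)² / E
  white: (812 − 781.625)² / 781.625 = 1.1804
  colored: (150 − 180.375)² / 180.375 = 5.1151
χ² = 1.1804 + 5.1151 = 6.2955 ≈ 6.296
Degrees of freedom = 2 − 1 = 1; critical value at α = 0.05 is 3.841.
Since 6.296 > 3.841, we reject the null hypothesis — the data do not fit the 13:3 ratio.

6.296; not consistent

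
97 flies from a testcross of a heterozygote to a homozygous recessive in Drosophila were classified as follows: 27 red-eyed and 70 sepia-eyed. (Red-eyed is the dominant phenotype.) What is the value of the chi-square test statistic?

19.062

A testcross of a heterozygote (Aa × aa) gives a 1:1 phenotypic ratio.
Expected counts for N = 97 under a 1:1 ratio (total parts = 2):
  red-eyed: 97 × 1/2 = 48.5
  sepia-eyed: 97 × 1/2 = 48.5
χ² = Σ (O − E)² / E
  red-eyed: (27 − 48.5)² / 48.5 = 9.5309
  sepia-eyed: (70 − 48.5)² / 48.5 = 9.5309
χ² = 9.5309 + 9.5309 = 19.0618 ≈ 19.062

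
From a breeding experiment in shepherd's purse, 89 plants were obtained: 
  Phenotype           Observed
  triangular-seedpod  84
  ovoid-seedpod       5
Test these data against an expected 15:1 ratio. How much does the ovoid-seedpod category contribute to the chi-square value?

0.057

Total ratio parts = 16. Expected numbers out of 89:
  triangular-seedpod: 89 × 15/16 = 83.4375
  ovoid-seedpod: 89 × 1/16 = 5.5625
Contribution of ovoid-seedpod: (5 − 5.5625)² / 5.5625 = 0.0569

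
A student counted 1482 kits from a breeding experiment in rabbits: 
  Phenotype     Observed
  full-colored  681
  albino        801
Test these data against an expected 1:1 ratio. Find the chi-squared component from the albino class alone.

Expected counts for N = 1482 under a 1:1 ratio (total parts = 2):
  full-colored: 1482 × 1/2 = 741
  albino: 1482 × 1/2 = 741
Contribution of albino: (801 − 741)² / 741 = 4.8583

4.858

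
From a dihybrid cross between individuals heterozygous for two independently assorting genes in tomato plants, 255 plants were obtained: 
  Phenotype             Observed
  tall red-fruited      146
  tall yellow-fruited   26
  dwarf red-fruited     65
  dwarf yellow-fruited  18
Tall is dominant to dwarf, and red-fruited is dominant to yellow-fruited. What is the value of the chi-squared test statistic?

A dihybrid F₂ with independent assortment and complete dominance at both loci gives a 9:3:3:1 phenotypic ratio.
Expected counts for N = 255 under a 9:3:3:1 ratio (total parts = 16):
  tall red-fruited: 255 × 9/16 = 143.4375
  tall yellow-fruited: 255 × 3/16 = 47.8125
  dwarf red-fruited: 255 × 3/16 = 47.8125
  dwarf yellow-fruited: 255 × 1/16 = 15.9375
χ² = Σ (O − E)² / E
  tall red-fruited: (146 − 143.4375)² / 143.4375 = 0.0458
  tall yellow-fruited: (26 − 47.8125)² / 47.8125 = 9.9511
  dwarf red-fruited: (65 − 47.8125)² / 47.8125 = 6.1785
  dwarf yellow-fruited: (18 − 15.9375)² / 15.9375 = 0.2669
χ² = 0.0458 + 9.9511 + 6.1785 + 0.2669 = 16.4423 ≈ 16.442

16.442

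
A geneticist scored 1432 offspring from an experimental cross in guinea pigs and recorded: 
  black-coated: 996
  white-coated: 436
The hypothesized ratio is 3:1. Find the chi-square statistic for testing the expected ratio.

22.659

The 3:1 ratio has 4 parts, so with N = 1432 the expected counts are:
  black-coated: 1432 × 3/4 = 1074
  white-coated: 1432 × 1/4 = 358
χ² = Σ (O − E)² / E
  black-coated: (996 − 1074)² / 1074 = 5.6648
  white-coated: (436 − 358)² / 358 = 16.9944
χ² = 5.6648 + 16.9944 = 22.6592 ≈ 22.659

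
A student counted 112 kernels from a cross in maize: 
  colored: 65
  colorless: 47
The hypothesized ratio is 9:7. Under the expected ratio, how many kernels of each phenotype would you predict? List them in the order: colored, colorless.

63, 49

The 9:7 ratio has 16 parts, so with N = 112 the expected counts are:
  colored: 112 × 9/16 = 63
  colorless: 112 × 7/16 = 49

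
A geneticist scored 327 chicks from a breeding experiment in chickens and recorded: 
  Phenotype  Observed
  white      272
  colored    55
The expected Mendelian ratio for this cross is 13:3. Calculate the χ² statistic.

0.800

The 13:3 ratio has 16 parts, so with N = 327 the expected counts are:
  white: 327 × 13/16 = 265.6875
  colored: 327 × 3/16 = 61.3125
χ² = Σ (O − E)² / E
  white: (272 − 265.6875)² / 265.6875 = 0.1500
  colored: (55 − 61.3125)² / 61.3125 = 0.6499
χ² = 0.1500 + 0.6499 = 0.7999 ≈ 0.800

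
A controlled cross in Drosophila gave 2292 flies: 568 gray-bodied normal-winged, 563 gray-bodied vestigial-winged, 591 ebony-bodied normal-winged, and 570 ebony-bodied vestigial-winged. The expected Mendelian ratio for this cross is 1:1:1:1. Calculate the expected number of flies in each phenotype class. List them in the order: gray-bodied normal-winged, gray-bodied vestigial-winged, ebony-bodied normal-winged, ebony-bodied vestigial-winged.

The 1:1:1:1 ratio has 4 parts, so with N = 2292 the expected counts are:
  gray-bodied normal-winged: 2292 × 1/4 = 573
  gray-bodied vestigial-winged: 2292 × 1/4 = 573
  ebony-bodied normal-winged: 2292 × 1/4 = 573
  ebony-bodied vestigial-winged: 2292 × 1/4 = 573

573, 573, 573, 573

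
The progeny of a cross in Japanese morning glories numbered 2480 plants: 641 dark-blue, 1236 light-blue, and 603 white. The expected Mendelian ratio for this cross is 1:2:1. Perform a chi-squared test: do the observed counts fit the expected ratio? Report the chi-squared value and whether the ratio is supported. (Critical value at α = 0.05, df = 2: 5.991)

Under the 1:2:1 hypothesis (Σ ratio = 4, N = 2480):
  dark-blue: 2480 × 1/4 = 620
  light-blue: 2480 × 2/4 = 1240
  white: 2480 × 1/4 = 620
χ² = Σ (O − E)² / E
  dark-blue: (641 − 620)² / 620 = 0.7113
  light-blue: (1236 − 1240)² / 1240 = 0.0129
  white: (603 − 620)² / 620 = 0.4661
χ² = 0.7113 + 0.0129 + 0.4661 = 1.1903 ≈ 1.190
Degrees of freedom = 3 − 1 = 2; critical value at α = 0.05 is 5.991.
Since 1.190 < 5.991, we fail to reject the null hypothesis — the data are consistent with the 1:2:1 ratio.

1.190; consistent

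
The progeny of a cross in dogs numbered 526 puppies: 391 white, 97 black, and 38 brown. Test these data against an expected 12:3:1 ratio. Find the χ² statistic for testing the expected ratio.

Expected counts for N = 526 under a 12:3:1 ratio (total parts = 16):
  white: 526 × 12/16 = 394.5
  black: 526 × 3/16 = 98.625
  brown: 526 × 1/16 = 32.875
χ² = Σ (O − E)² / E
  white: (391 − 394.5)² / 394.5 = 0.0311
  black: (97 − 98.625)² / 98.625 = 0.0268
  brown: (38 − 32.875)² / 32.875 = 0.7990
χ² = 0.0311 + 0.0268 + 0.7990 = 0.8569 ≈ 0.857

0.857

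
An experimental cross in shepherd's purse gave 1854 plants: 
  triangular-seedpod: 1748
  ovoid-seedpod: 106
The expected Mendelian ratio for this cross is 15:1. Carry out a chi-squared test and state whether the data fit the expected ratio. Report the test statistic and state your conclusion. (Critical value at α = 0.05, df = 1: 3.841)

Total ratio parts = 16. Expected numbers out of 1854:
  triangular-seedpod: 1854 × 15/16 = 1738.125
  ovoid-seedpod: 1854 × 1/16 = 115.875
χ² = Σ (O − E)² / E
  triangular-seedpod: (1748 − 1738.125)² / 1738.125 = 0.0561
  ovoid-seedpod: (106 − 115.875)² / 115.875 = 0.8416
χ² = 0.0561 + 0.8416 = 0.8977 ≈ 0.898
Degrees of freedom = 2 − 1 = 1; critical value at α = 0.05 is 3.841.
Since 0.898 < 3.841, we fail to reject the null hypothesis — the data are consistent with the 15:1 ratio.

0.898; consistent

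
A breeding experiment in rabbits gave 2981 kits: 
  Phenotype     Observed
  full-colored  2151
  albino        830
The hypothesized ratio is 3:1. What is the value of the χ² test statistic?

12.850

Total ratio parts = 4. Expected numbers out of 2981:
  full-colored: 2981 × 3/4 = 2235.75
  albino: 2981 × 1/4 = 745.25
χ² = Σ (O − E)² / E
  full-colored: (2151 − 2235.75)² / 2235.75 = 3.2126
  albino: (830 − 745.25)² / 745.25 = 9.6378
χ² = 3.2126 + 9.6378 = 12.8504 ≈ 12.850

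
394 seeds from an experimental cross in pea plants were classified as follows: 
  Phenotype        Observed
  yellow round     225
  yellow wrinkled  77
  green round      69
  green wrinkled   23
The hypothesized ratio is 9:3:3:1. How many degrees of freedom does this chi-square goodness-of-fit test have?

3

A goodness-of-fit test with 4 phenotype classes has df = 4 − 1 = 3.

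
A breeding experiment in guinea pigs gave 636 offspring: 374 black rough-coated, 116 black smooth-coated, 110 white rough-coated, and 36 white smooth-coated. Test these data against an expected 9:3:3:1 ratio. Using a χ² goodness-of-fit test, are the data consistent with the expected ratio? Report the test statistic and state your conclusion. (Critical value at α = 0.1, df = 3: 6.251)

1.898; consistent

Expected counts for N = 636 under a 9:3:3:1 ratio (total parts = 16):
  black rough-coated: 636 × 9/16 = 357.75
  black smooth-coated: 636 × 3/16 = 119.25
  white rough-coated: 636 × 3/16 = 119.25
  white smooth-coated: 636 × 1/16 = 39.75
χ² = Σ (O − E)² / E
  black rough-coated: (374 − 357.75)² / 357.75 = 0.7381
  black smooth-coated: (116 − 119.25)² / 119.25 = 0.0886
  white rough-coated: (110 − 119.25)² / 119.25 = 0.7175
  white smooth-coated: (36 − 39.75)² / 39.75 = 0.3538
χ² = 0.7381 + 0.0886 + 0.7175 + 0.3538 = 1.898
Degrees of freedom = 4 − 1 = 3; critical value at α = 0.1 is 6.251.
Since 1.898 < 6.251, we fail to reject the null hypothesis — the data are consistent with the 9:3:3:1 ratio.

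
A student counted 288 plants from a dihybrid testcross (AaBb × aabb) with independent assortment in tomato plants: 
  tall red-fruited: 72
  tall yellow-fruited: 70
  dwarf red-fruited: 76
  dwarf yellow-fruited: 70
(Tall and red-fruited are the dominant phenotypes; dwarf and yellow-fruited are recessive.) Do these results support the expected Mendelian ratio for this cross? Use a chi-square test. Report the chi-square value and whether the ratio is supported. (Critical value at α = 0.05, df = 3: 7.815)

A dihybrid testcross with independent assortment gives a 1:1:1:1 ratio.
Under the 1:1:1:1 hypothesis (Σ ratio = 4, N = 288):
  tall red-fruited: 288 × 1/4 = 72
  tall yellow-fruited: 288 × 1/4 = 72
  dwarf red-fruited: 288 × 1/4 = 72
  dwarf yellow-fruited: 288 × 1/4 = 72
χ² = Σ (O − E)² / E
  tall red-fruited: (72 − 72)² / 72 = 0.0000
  tall yellow-fruited: (70 − 72)² / 72 = 0.0556
  dwarf red-fruited: (76 − 72)² / 72 = 0.2222
  dwarf yellow-fruited: (70 − 72)² / 72 = 0.0556
χ² = 0.0000 + 0.0556 + 0.2222 + 0.0556 = 0.3334 ≈ 0.333
Degrees of freedom = 4 − 1 = 3; critical value at α = 0.05 is 7.815.
Since 0.333 < 7.815, we fail to reject the null hypothesis — the data are consistent with the 1:1:1:1 ratio.

0.333; consistent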